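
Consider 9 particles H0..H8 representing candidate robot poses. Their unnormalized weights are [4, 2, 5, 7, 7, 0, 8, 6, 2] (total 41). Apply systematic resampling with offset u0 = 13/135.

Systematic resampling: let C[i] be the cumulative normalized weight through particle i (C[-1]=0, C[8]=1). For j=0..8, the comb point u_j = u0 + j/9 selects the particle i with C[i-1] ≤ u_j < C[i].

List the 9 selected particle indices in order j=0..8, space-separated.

C = [4/41, 6/41, 11/41, 18/41, 25/41, 25/41, 33/41, 39/41, 1]
j=0: u_0=13/135 ∈ [0, 4/41) → index 0
j=1: u_1=28/135 ∈ [6/41, 11/41) → index 2
j=2: u_2=43/135 ∈ [11/41, 18/41) → index 3
j=3: u_3=58/135 ∈ [11/41, 18/41) → index 3
j=4: u_4=73/135 ∈ [18/41, 25/41) → index 4
j=5: u_5=88/135 ∈ [25/41, 33/41) → index 6
j=6: u_6=103/135 ∈ [25/41, 33/41) → index 6
j=7: u_7=118/135 ∈ [33/41, 39/41) → index 7
j=8: u_8=133/135 ∈ [39/41, 1) → index 8

0 2 3 3 4 6 6 7 8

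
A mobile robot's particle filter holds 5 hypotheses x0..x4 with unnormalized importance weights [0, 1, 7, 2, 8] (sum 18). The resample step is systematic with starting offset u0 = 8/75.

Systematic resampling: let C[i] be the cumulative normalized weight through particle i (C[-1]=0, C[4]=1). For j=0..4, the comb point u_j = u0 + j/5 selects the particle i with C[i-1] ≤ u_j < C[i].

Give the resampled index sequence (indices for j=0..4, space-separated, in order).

C = [0, 1/18, 4/9, 5/9, 1]
j=0: u_0=8/75 ∈ [1/18, 4/9) → index 2
j=1: u_1=23/75 ∈ [1/18, 4/9) → index 2
j=2: u_2=38/75 ∈ [4/9, 5/9) → index 3
j=3: u_3=53/75 ∈ [5/9, 1) → index 4
j=4: u_4=68/75 ∈ [5/9, 1) → index 4

2 2 3 4 4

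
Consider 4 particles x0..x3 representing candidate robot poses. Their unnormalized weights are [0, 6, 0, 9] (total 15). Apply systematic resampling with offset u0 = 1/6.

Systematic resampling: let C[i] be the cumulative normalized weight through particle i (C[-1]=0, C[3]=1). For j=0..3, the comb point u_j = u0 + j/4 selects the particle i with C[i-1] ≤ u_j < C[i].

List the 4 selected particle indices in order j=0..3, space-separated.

C = [0, 2/5, 2/5, 1]
j=0: u_0=1/6 ∈ [0, 2/5) → index 1
j=1: u_1=5/12 ∈ [2/5, 1) → index 3
j=2: u_2=2/3 ∈ [2/5, 1) → index 3
j=3: u_3=11/12 ∈ [2/5, 1) → index 3

1 3 3 3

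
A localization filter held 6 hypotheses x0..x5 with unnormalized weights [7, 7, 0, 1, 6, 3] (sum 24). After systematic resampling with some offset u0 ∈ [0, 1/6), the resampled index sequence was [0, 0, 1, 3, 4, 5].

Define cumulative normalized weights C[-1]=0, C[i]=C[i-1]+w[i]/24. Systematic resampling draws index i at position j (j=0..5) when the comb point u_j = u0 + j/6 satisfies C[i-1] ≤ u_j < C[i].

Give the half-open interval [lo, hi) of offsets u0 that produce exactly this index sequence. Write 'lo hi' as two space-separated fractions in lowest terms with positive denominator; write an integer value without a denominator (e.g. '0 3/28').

1/12 1/8

C = [7/24, 7/12, 7/12, 5/8, 7/8, 1]
j=0 picked index 0: u0 ∈ [0, 7/24)
j=1 picked index 0: u0 ∈ [-1/6, 1/8)
j=2 picked index 1: u0 ∈ [-1/24, 1/4)
j=3 picked index 3: u0 ∈ [1/12, 1/8)
j=4 picked index 4: u0 ∈ [-1/24, 5/24)
j=5 picked index 5: u0 ∈ [1/24, 1/6)
intersection: [1/12, 1/8)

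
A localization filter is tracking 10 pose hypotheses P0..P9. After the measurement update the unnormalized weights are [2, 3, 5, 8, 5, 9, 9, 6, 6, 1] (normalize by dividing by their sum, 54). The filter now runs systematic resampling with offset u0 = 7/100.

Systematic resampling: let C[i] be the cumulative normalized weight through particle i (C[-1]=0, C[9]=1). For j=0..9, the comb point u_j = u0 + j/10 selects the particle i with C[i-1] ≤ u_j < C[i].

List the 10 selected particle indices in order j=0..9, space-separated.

C = [1/27, 5/54, 5/27, 1/3, 23/54, 16/27, 41/54, 47/54, 53/54, 1]
j=0: u_0=7/100 ∈ [1/27, 5/54) → index 1
j=1: u_1=17/100 ∈ [5/54, 5/27) → index 2
j=2: u_2=27/100 ∈ [5/27, 1/3) → index 3
j=3: u_3=37/100 ∈ [1/3, 23/54) → index 4
j=4: u_4=47/100 ∈ [23/54, 16/27) → index 5
j=5: u_5=57/100 ∈ [23/54, 16/27) → index 5
j=6: u_6=67/100 ∈ [16/27, 41/54) → index 6
j=7: u_7=77/100 ∈ [41/54, 47/54) → index 7
j=8: u_8=87/100 ∈ [41/54, 47/54) → index 7
j=9: u_9=97/100 ∈ [47/54, 53/54) → index 8

1 2 3 4 5 5 6 7 7 8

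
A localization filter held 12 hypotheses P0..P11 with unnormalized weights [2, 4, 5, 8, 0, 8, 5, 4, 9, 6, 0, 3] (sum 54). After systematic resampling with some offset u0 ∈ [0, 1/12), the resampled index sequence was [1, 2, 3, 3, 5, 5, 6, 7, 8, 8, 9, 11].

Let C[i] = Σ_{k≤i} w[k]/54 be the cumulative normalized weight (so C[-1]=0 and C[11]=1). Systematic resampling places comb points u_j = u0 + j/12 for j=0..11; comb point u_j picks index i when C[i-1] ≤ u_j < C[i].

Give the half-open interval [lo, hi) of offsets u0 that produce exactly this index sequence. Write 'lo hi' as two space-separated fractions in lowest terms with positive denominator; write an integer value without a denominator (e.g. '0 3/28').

C = [1/27, 1/9, 11/54, 19/54, 19/54, 1/2, 16/27, 2/3, 5/6, 17/18, 17/18, 1]
j=0 picked index 1: u0 ∈ [1/27, 1/9)
j=1 picked index 2: u0 ∈ [1/36, 13/108)
j=2 picked index 3: u0 ∈ [1/27, 5/27)
j=3 picked index 3: u0 ∈ [-5/108, 11/108)
j=4 picked index 5: u0 ∈ [1/54, 1/6)
j=5 picked index 5: u0 ∈ [-7/108, 1/12)
j=6 picked index 6: u0 ∈ [0, 5/54)
j=7 picked index 7: u0 ∈ [1/108, 1/12)
j=8 picked index 8: u0 ∈ [0, 1/6)
j=9 picked index 8: u0 ∈ [-1/12, 1/12)
j=10 picked index 9: u0 ∈ [0, 1/9)
j=11 picked index 11: u0 ∈ [1/36, 1/12)
intersection: [1/27, 1/12)

1/27 1/12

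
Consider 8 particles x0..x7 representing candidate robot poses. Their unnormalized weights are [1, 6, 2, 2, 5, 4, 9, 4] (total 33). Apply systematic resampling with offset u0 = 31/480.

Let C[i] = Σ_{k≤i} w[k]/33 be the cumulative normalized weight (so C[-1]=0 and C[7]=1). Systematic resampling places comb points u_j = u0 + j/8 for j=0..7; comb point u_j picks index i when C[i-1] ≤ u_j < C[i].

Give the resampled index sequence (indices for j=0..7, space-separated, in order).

C = [1/33, 7/33, 3/11, 1/3, 16/33, 20/33, 29/33, 1]
j=0: u_0=31/480 ∈ [1/33, 7/33) → index 1
j=1: u_1=91/480 ∈ [1/33, 7/33) → index 1
j=2: u_2=151/480 ∈ [3/11, 1/3) → index 3
j=3: u_3=211/480 ∈ [1/3, 16/33) → index 4
j=4: u_4=271/480 ∈ [16/33, 20/33) → index 5
j=5: u_5=331/480 ∈ [20/33, 29/33) → index 6
j=6: u_6=391/480 ∈ [20/33, 29/33) → index 6
j=7: u_7=451/480 ∈ [29/33, 1) → index 7

1 1 3 4 5 6 6 7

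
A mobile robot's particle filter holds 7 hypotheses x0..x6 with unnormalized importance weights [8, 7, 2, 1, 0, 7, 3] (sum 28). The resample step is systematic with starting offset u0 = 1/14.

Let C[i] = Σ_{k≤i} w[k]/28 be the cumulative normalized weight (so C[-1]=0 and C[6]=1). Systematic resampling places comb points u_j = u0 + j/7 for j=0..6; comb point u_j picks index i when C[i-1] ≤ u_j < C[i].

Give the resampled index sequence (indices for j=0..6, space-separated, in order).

C = [2/7, 15/28, 17/28, 9/14, 9/14, 25/28, 1]
j=0: u_0=1/14 ∈ [0, 2/7) → index 0
j=1: u_1=3/14 ∈ [0, 2/7) → index 0
j=2: u_2=5/14 ∈ [2/7, 15/28) → index 1
j=3: u_3=1/2 ∈ [2/7, 15/28) → index 1
j=4: u_4=9/14 ∈ [9/14, 25/28) → index 5
j=5: u_5=11/14 ∈ [9/14, 25/28) → index 5
j=6: u_6=13/14 ∈ [25/28, 1) → index 6

0 0 1 1 5 5 6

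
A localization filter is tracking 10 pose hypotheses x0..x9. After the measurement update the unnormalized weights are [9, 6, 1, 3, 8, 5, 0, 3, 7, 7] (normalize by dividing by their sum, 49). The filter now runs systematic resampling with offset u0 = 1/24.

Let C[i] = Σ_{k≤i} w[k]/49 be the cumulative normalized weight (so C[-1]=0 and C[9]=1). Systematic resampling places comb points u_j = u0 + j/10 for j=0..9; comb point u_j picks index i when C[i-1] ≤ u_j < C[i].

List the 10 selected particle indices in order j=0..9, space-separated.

C = [9/49, 15/49, 16/49, 19/49, 27/49, 32/49, 32/49, 5/7, 6/7, 1]
j=0: u_0=1/24 ∈ [0, 9/49) → index 0
j=1: u_1=17/120 ∈ [0, 9/49) → index 0
j=2: u_2=29/120 ∈ [9/49, 15/49) → index 1
j=3: u_3=41/120 ∈ [16/49, 19/49) → index 3
j=4: u_4=53/120 ∈ [19/49, 27/49) → index 4
j=5: u_5=13/24 ∈ [19/49, 27/49) → index 4
j=6: u_6=77/120 ∈ [27/49, 32/49) → index 5
j=7: u_7=89/120 ∈ [5/7, 6/7) → index 8
j=8: u_8=101/120 ∈ [5/7, 6/7) → index 8
j=9: u_9=113/120 ∈ [6/7, 1) → index 9

0 0 1 3 4 4 5 8 8 9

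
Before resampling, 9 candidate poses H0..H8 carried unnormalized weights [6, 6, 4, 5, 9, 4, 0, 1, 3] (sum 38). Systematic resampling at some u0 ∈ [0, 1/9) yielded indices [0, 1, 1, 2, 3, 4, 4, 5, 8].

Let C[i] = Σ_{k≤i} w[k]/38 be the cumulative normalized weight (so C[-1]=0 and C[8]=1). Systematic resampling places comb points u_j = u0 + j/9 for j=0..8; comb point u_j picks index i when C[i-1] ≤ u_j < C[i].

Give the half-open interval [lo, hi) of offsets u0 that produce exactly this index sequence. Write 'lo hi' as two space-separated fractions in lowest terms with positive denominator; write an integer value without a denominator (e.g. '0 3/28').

C = [3/19, 6/19, 8/19, 21/38, 15/19, 17/19, 17/19, 35/38, 1]
j=0 picked index 0: u0 ∈ [0, 3/19)
j=1 picked index 1: u0 ∈ [8/171, 35/171)
j=2 picked index 1: u0 ∈ [-11/171, 16/171)
j=3 picked index 2: u0 ∈ [-1/57, 5/57)
j=4 picked index 3: u0 ∈ [-4/171, 37/342)
j=5 picked index 4: u0 ∈ [-1/342, 40/171)
j=6 picked index 4: u0 ∈ [-13/114, 7/57)
j=7 picked index 5: u0 ∈ [2/171, 20/171)
j=8 picked index 8: u0 ∈ [11/342, 1/9)
intersection: [8/171, 5/57)

8/171 5/57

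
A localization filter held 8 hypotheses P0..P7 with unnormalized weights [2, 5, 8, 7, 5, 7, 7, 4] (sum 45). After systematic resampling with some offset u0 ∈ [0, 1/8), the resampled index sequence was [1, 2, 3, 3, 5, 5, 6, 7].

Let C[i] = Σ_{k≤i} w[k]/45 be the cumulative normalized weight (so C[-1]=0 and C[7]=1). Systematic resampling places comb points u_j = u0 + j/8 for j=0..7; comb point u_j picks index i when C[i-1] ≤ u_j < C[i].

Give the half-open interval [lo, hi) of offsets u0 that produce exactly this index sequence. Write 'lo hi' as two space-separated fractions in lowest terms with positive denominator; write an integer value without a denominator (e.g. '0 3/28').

C = [2/45, 7/45, 1/3, 22/45, 3/5, 34/45, 41/45, 1]
j=0 picked index 1: u0 ∈ [2/45, 7/45)
j=1 picked index 2: u0 ∈ [11/360, 5/24)
j=2 picked index 3: u0 ∈ [1/12, 43/180)
j=3 picked index 3: u0 ∈ [-1/24, 41/360)
j=4 picked index 5: u0 ∈ [1/10, 23/90)
j=5 picked index 5: u0 ∈ [-1/40, 47/360)
j=6 picked index 6: u0 ∈ [1/180, 29/180)
j=7 picked index 7: u0 ∈ [13/360, 1/8)
intersection: [1/10, 41/360)

1/10 41/360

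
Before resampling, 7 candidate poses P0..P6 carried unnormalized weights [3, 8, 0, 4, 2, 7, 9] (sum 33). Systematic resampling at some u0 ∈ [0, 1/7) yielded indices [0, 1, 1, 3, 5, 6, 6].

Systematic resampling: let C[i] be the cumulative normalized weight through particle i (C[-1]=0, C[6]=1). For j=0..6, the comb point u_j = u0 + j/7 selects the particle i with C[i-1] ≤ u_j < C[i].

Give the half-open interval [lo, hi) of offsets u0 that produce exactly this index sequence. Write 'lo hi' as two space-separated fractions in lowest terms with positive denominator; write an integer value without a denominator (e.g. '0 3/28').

C = [1/11, 1/3, 1/3, 5/11, 17/33, 8/11, 1]
j=0 picked index 0: u0 ∈ [0, 1/11)
j=1 picked index 1: u0 ∈ [-4/77, 4/21)
j=2 picked index 1: u0 ∈ [-15/77, 1/21)
j=3 picked index 3: u0 ∈ [-2/21, 2/77)
j=4 picked index 5: u0 ∈ [-13/231, 12/77)
j=5 picked index 6: u0 ∈ [1/77, 2/7)
j=6 picked index 6: u0 ∈ [-10/77, 1/7)
intersection: [1/77, 2/77)

1/77 2/77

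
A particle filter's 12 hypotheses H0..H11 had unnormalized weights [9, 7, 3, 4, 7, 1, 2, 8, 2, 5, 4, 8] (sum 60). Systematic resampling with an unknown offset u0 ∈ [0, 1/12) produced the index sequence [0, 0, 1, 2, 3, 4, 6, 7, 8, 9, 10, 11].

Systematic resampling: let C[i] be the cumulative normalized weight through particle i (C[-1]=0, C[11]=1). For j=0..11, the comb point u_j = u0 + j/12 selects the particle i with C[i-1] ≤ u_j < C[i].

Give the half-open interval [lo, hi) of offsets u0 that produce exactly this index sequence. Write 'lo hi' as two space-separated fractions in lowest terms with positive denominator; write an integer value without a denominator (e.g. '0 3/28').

1/60 1/30

C = [3/20, 4/15, 19/60, 23/60, 1/2, 31/60, 11/20, 41/60, 43/60, 4/5, 13/15, 1]
j=0 picked index 0: u0 ∈ [0, 3/20)
j=1 picked index 0: u0 ∈ [-1/12, 1/15)
j=2 picked index 1: u0 ∈ [-1/60, 1/10)
j=3 picked index 2: u0 ∈ [1/60, 1/15)
j=4 picked index 3: u0 ∈ [-1/60, 1/20)
j=5 picked index 4: u0 ∈ [-1/30, 1/12)
j=6 picked index 6: u0 ∈ [1/60, 1/20)
j=7 picked index 7: u0 ∈ [-1/30, 1/10)
j=8 picked index 8: u0 ∈ [1/60, 1/20)
j=9 picked index 9: u0 ∈ [-1/30, 1/20)
j=10 picked index 10: u0 ∈ [-1/30, 1/30)
j=11 picked index 11: u0 ∈ [-1/20, 1/12)
intersection: [1/60, 1/30)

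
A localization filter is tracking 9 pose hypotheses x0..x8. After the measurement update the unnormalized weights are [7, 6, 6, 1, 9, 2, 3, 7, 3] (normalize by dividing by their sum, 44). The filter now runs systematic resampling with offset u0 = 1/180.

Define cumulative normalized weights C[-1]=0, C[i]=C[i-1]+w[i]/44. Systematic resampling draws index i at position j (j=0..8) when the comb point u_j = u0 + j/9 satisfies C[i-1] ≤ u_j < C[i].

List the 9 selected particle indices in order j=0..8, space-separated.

0 0 1 2 3 4 5 7 7

C = [7/44, 13/44, 19/44, 5/11, 29/44, 31/44, 17/22, 41/44, 1]
j=0: u_0=1/180 ∈ [0, 7/44) → index 0
j=1: u_1=7/60 ∈ [0, 7/44) → index 0
j=2: u_2=41/180 ∈ [7/44, 13/44) → index 1
j=3: u_3=61/180 ∈ [13/44, 19/44) → index 2
j=4: u_4=9/20 ∈ [19/44, 5/11) → index 3
j=5: u_5=101/180 ∈ [5/11, 29/44) → index 4
j=6: u_6=121/180 ∈ [29/44, 31/44) → index 5
j=7: u_7=47/60 ∈ [17/22, 41/44) → index 7
j=8: u_8=161/180 ∈ [17/22, 41/44) → index 7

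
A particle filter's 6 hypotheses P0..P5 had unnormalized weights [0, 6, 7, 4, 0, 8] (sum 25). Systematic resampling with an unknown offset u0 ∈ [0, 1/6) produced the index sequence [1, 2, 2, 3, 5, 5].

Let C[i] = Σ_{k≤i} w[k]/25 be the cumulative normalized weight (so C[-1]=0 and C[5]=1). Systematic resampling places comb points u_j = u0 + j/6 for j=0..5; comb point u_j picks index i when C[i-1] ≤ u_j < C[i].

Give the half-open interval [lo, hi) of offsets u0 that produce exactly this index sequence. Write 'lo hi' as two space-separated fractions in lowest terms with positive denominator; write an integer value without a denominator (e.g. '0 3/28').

C = [0, 6/25, 13/25, 17/25, 17/25, 1]
j=0 picked index 1: u0 ∈ [0, 6/25)
j=1 picked index 2: u0 ∈ [11/150, 53/150)
j=2 picked index 2: u0 ∈ [-7/75, 14/75)
j=3 picked index 3: u0 ∈ [1/50, 9/50)
j=4 picked index 5: u0 ∈ [1/75, 1/3)
j=5 picked index 5: u0 ∈ [-23/150, 1/6)
intersection: [11/150, 1/6)

11/150 1/6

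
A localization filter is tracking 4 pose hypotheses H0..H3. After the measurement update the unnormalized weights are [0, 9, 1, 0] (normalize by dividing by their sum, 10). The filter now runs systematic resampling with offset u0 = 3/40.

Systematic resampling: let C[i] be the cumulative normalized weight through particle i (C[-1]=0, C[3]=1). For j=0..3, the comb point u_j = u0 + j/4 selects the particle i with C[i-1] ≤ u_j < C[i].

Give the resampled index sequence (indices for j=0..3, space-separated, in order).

1 1 1 1

C = [0, 9/10, 1, 1]
j=0: u_0=3/40 ∈ [0, 9/10) → index 1
j=1: u_1=13/40 ∈ [0, 9/10) → index 1
j=2: u_2=23/40 ∈ [0, 9/10) → index 1
j=3: u_3=33/40 ∈ [0, 9/10) → index 1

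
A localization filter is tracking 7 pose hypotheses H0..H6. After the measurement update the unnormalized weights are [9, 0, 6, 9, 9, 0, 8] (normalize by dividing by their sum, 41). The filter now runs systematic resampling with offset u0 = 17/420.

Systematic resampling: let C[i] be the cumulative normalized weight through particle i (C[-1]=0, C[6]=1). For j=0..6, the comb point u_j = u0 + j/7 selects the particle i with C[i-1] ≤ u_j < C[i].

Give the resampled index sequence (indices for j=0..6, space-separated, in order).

C = [9/41, 9/41, 15/41, 24/41, 33/41, 33/41, 1]
j=0: u_0=17/420 ∈ [0, 9/41) → index 0
j=1: u_1=11/60 ∈ [0, 9/41) → index 0
j=2: u_2=137/420 ∈ [9/41, 15/41) → index 2
j=3: u_3=197/420 ∈ [15/41, 24/41) → index 3
j=4: u_4=257/420 ∈ [24/41, 33/41) → index 4
j=5: u_5=317/420 ∈ [24/41, 33/41) → index 4
j=6: u_6=377/420 ∈ [33/41, 1) → index 6

0 0 2 3 4 4 6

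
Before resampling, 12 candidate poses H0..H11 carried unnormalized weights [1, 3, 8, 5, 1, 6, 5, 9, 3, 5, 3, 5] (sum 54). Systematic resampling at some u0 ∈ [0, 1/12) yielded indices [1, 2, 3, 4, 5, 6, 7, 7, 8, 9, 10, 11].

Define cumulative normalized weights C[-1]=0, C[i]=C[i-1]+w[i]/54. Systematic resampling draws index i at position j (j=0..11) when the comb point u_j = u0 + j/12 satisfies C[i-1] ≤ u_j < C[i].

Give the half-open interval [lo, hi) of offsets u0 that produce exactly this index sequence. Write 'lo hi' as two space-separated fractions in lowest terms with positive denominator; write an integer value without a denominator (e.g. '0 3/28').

C = [1/54, 2/27, 2/9, 17/54, 1/3, 4/9, 29/54, 19/27, 41/54, 23/27, 49/54, 1]
j=0 picked index 1: u0 ∈ [1/54, 2/27)
j=1 picked index 2: u0 ∈ [-1/108, 5/36)
j=2 picked index 3: u0 ∈ [1/18, 4/27)
j=3 picked index 4: u0 ∈ [7/108, 1/12)
j=4 picked index 5: u0 ∈ [0, 1/9)
j=5 picked index 6: u0 ∈ [1/36, 13/108)
j=6 picked index 7: u0 ∈ [1/27, 11/54)
j=7 picked index 7: u0 ∈ [-5/108, 13/108)
j=8 picked index 8: u0 ∈ [1/27, 5/54)
j=9 picked index 9: u0 ∈ [1/108, 11/108)
j=10 picked index 10: u0 ∈ [1/54, 2/27)
j=11 picked index 11: u0 ∈ [-1/108, 1/12)
intersection: [7/108, 2/27)

7/108 2/27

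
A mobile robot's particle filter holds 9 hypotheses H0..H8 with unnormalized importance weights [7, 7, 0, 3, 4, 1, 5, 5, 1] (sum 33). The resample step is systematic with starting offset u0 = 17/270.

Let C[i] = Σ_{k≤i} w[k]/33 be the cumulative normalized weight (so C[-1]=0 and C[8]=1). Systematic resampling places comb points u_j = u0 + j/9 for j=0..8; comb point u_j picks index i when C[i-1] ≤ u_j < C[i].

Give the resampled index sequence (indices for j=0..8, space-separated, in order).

C = [7/33, 14/33, 14/33, 17/33, 7/11, 2/3, 9/11, 32/33, 1]
j=0: u_0=17/270 ∈ [0, 7/33) → index 0
j=1: u_1=47/270 ∈ [0, 7/33) → index 0
j=2: u_2=77/270 ∈ [7/33, 14/33) → index 1
j=3: u_3=107/270 ∈ [7/33, 14/33) → index 1
j=4: u_4=137/270 ∈ [14/33, 17/33) → index 3
j=5: u_5=167/270 ∈ [17/33, 7/11) → index 4
j=6: u_6=197/270 ∈ [2/3, 9/11) → index 6
j=7: u_7=227/270 ∈ [9/11, 32/33) → index 7
j=8: u_8=257/270 ∈ [9/11, 32/33) → index 7

0 0 1 1 3 4 6 7 7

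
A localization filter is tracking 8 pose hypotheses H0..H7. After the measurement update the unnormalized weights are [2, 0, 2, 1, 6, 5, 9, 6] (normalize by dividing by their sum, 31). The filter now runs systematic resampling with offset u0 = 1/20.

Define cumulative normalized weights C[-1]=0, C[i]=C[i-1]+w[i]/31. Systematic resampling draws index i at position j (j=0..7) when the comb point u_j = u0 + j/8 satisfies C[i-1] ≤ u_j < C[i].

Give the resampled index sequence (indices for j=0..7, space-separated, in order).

C = [2/31, 2/31, 4/31, 5/31, 11/31, 16/31, 25/31, 1]
j=0: u_0=1/20 ∈ [0, 2/31) → index 0
j=1: u_1=7/40 ∈ [5/31, 11/31) → index 4
j=2: u_2=3/10 ∈ [5/31, 11/31) → index 4
j=3: u_3=17/40 ∈ [11/31, 16/31) → index 5
j=4: u_4=11/20 ∈ [16/31, 25/31) → index 6
j=5: u_5=27/40 ∈ [16/31, 25/31) → index 6
j=6: u_6=4/5 ∈ [16/31, 25/31) → index 6
j=7: u_7=37/40 ∈ [25/31, 1) → index 7

0 4 4 5 6 6 6 7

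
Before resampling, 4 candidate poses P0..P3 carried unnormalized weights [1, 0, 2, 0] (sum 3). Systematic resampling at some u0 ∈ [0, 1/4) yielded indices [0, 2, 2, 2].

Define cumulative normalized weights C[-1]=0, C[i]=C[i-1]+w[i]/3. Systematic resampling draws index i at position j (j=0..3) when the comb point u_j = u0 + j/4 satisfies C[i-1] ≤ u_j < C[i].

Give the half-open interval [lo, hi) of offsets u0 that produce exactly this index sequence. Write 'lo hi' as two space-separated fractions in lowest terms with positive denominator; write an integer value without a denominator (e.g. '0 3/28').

C = [1/3, 1/3, 1, 1]
j=0 picked index 0: u0 ∈ [0, 1/3)
j=1 picked index 2: u0 ∈ [1/12, 3/4)
j=2 picked index 2: u0 ∈ [-1/6, 1/2)
j=3 picked index 2: u0 ∈ [-5/12, 1/4)
intersection: [1/12, 1/4)

1/12 1/4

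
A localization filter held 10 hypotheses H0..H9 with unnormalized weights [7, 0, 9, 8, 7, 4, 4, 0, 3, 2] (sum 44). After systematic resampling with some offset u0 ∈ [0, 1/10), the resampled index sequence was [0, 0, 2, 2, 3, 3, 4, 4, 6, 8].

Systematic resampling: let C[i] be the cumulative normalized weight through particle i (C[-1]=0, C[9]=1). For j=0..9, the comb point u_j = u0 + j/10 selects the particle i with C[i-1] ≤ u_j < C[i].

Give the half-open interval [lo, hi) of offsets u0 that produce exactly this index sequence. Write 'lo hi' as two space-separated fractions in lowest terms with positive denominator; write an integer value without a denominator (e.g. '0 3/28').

C = [7/44, 7/44, 4/11, 6/11, 31/44, 35/44, 39/44, 39/44, 21/22, 1]
j=0 picked index 0: u0 ∈ [0, 7/44)
j=1 picked index 0: u0 ∈ [-1/10, 13/220)
j=2 picked index 2: u0 ∈ [-9/220, 9/55)
j=3 picked index 2: u0 ∈ [-31/220, 7/110)
j=4 picked index 3: u0 ∈ [-2/55, 8/55)
j=5 picked index 3: u0 ∈ [-3/22, 1/22)
j=6 picked index 4: u0 ∈ [-3/55, 23/220)
j=7 picked index 4: u0 ∈ [-17/110, 1/220)
j=8 picked index 6: u0 ∈ [-1/220, 19/220)
j=9 picked index 8: u0 ∈ [-3/220, 3/55)
intersection: [0, 1/220)

0 1/220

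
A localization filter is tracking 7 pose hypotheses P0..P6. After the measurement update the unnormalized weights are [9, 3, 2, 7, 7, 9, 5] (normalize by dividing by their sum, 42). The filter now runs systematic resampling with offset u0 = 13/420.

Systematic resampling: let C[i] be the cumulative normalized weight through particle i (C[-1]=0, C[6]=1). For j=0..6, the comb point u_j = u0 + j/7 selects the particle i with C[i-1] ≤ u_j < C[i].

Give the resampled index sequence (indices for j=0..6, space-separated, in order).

C = [3/14, 2/7, 1/3, 1/2, 2/3, 37/42, 1]
j=0: u_0=13/420 ∈ [0, 3/14) → index 0
j=1: u_1=73/420 ∈ [0, 3/14) → index 0
j=2: u_2=19/60 ∈ [2/7, 1/3) → index 2
j=3: u_3=193/420 ∈ [1/3, 1/2) → index 3
j=4: u_4=253/420 ∈ [1/2, 2/3) → index 4
j=5: u_5=313/420 ∈ [2/3, 37/42) → index 5
j=6: u_6=373/420 ∈ [37/42, 1) → index 6

0 0 2 3 4 5 6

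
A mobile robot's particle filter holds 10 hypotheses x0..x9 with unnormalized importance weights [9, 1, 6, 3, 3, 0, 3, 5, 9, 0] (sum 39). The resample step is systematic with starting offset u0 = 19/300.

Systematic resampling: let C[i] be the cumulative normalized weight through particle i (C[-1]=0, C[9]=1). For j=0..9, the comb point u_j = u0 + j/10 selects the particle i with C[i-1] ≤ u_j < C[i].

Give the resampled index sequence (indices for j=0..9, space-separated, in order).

C = [3/13, 10/39, 16/39, 19/39, 22/39, 22/39, 25/39, 10/13, 1, 1]
j=0: u_0=19/300 ∈ [0, 3/13) → index 0
j=1: u_1=49/300 ∈ [0, 3/13) → index 0
j=2: u_2=79/300 ∈ [10/39, 16/39) → index 2
j=3: u_3=109/300 ∈ [10/39, 16/39) → index 2
j=4: u_4=139/300 ∈ [16/39, 19/39) → index 3
j=5: u_5=169/300 ∈ [19/39, 22/39) → index 4
j=6: u_6=199/300 ∈ [25/39, 10/13) → index 7
j=7: u_7=229/300 ∈ [25/39, 10/13) → index 7
j=8: u_8=259/300 ∈ [10/13, 1) → index 8
j=9: u_9=289/300 ∈ [10/13, 1) → index 8

0 0 2 2 3 4 7 7 8 8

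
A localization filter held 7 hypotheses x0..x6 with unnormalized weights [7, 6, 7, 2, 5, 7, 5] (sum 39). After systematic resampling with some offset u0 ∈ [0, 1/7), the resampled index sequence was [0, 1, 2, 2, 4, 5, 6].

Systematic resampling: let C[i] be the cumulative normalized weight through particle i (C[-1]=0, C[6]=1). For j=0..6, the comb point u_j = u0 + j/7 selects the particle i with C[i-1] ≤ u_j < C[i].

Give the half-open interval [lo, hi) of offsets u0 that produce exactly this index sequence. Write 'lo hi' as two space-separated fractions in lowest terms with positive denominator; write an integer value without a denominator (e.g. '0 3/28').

1/21 23/273

C = [7/39, 1/3, 20/39, 22/39, 9/13, 34/39, 1]
j=0 picked index 0: u0 ∈ [0, 7/39)
j=1 picked index 1: u0 ∈ [10/273, 4/21)
j=2 picked index 2: u0 ∈ [1/21, 62/273)
j=3 picked index 2: u0 ∈ [-2/21, 23/273)
j=4 picked index 4: u0 ∈ [-2/273, 11/91)
j=5 picked index 5: u0 ∈ [-2/91, 43/273)
j=6 picked index 6: u0 ∈ [4/273, 1/7)
intersection: [1/21, 23/273)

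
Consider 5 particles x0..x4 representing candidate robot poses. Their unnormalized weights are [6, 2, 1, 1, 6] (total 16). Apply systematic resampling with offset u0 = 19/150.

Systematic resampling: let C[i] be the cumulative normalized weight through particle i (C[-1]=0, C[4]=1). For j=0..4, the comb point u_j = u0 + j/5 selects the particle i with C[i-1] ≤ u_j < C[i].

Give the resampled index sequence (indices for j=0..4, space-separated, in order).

C = [3/8, 1/2, 9/16, 5/8, 1]
j=0: u_0=19/150 ∈ [0, 3/8) → index 0
j=1: u_1=49/150 ∈ [0, 3/8) → index 0
j=2: u_2=79/150 ∈ [1/2, 9/16) → index 2
j=3: u_3=109/150 ∈ [5/8, 1) → index 4
j=4: u_4=139/150 ∈ [5/8, 1) → index 4

0 0 2 4 4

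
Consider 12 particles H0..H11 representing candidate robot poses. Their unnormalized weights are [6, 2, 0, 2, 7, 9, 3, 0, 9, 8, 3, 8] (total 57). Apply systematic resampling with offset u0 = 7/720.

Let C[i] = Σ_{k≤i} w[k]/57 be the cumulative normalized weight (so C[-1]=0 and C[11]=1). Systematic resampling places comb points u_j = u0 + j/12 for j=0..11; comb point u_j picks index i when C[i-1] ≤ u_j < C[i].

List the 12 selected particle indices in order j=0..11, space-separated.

0 0 4 4 5 5 8 8 9 9 10 11

C = [2/19, 8/57, 8/57, 10/57, 17/57, 26/57, 29/57, 29/57, 2/3, 46/57, 49/57, 1]
j=0: u_0=7/720 ∈ [0, 2/19) → index 0
j=1: u_1=67/720 ∈ [0, 2/19) → index 0
j=2: u_2=127/720 ∈ [10/57, 17/57) → index 4
j=3: u_3=187/720 ∈ [10/57, 17/57) → index 4
j=4: u_4=247/720 ∈ [17/57, 26/57) → index 5
j=5: u_5=307/720 ∈ [17/57, 26/57) → index 5
j=6: u_6=367/720 ∈ [29/57, 2/3) → index 8
j=7: u_7=427/720 ∈ [29/57, 2/3) → index 8
j=8: u_8=487/720 ∈ [2/3, 46/57) → index 9
j=9: u_9=547/720 ∈ [2/3, 46/57) → index 9
j=10: u_10=607/720 ∈ [46/57, 49/57) → index 10
j=11: u_11=667/720 ∈ [49/57, 1) → index 11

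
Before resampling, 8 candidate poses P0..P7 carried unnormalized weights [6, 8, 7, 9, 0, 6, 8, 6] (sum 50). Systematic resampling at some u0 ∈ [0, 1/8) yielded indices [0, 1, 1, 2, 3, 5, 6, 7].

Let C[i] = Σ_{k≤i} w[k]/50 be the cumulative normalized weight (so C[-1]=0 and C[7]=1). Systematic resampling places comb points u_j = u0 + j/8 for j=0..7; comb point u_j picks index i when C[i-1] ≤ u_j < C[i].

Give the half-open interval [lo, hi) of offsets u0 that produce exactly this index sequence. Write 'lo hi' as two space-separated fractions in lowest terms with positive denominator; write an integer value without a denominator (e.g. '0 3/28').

1/200 3/100

C = [3/25, 7/25, 21/50, 3/5, 3/5, 18/25, 22/25, 1]
j=0 picked index 0: u0 ∈ [0, 3/25)
j=1 picked index 1: u0 ∈ [-1/200, 31/200)
j=2 picked index 1: u0 ∈ [-13/100, 3/100)
j=3 picked index 2: u0 ∈ [-19/200, 9/200)
j=4 picked index 3: u0 ∈ [-2/25, 1/10)
j=5 picked index 5: u0 ∈ [-1/40, 19/200)
j=6 picked index 6: u0 ∈ [-3/100, 13/100)
j=7 picked index 7: u0 ∈ [1/200, 1/8)
intersection: [1/200, 3/100)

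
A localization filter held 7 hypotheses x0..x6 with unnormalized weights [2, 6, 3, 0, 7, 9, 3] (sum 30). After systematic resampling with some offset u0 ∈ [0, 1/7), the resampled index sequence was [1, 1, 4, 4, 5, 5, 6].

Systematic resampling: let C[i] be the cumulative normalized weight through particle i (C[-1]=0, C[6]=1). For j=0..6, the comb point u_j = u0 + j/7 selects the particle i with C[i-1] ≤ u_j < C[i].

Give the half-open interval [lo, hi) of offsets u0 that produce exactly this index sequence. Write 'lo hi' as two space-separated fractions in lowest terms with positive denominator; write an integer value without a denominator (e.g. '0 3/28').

17/210 13/105

C = [1/15, 4/15, 11/30, 11/30, 3/5, 9/10, 1]
j=0 picked index 1: u0 ∈ [1/15, 4/15)
j=1 picked index 1: u0 ∈ [-8/105, 13/105)
j=2 picked index 4: u0 ∈ [17/210, 11/35)
j=3 picked index 4: u0 ∈ [-13/210, 6/35)
j=4 picked index 5: u0 ∈ [1/35, 23/70)
j=5 picked index 5: u0 ∈ [-4/35, 13/70)
j=6 picked index 6: u0 ∈ [3/70, 1/7)
intersection: [17/210, 13/105)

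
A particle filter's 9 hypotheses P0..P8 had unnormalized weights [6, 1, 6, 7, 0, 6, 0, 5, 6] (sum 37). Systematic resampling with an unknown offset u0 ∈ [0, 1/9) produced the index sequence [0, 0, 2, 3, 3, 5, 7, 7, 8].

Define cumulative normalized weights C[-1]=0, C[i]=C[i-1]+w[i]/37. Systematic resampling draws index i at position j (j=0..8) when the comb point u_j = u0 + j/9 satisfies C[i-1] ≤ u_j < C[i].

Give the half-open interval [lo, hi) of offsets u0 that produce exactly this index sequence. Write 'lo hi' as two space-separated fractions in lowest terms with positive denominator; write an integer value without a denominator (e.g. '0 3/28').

C = [6/37, 7/37, 13/37, 20/37, 20/37, 26/37, 26/37, 31/37, 1]
j=0 picked index 0: u0 ∈ [0, 6/37)
j=1 picked index 0: u0 ∈ [-1/9, 17/333)
j=2 picked index 2: u0 ∈ [-11/333, 43/333)
j=3 picked index 3: u0 ∈ [2/111, 23/111)
j=4 picked index 3: u0 ∈ [-31/333, 32/333)
j=5 picked index 5: u0 ∈ [-5/333, 49/333)
j=6 picked index 7: u0 ∈ [4/111, 19/111)
j=7 picked index 7: u0 ∈ [-25/333, 20/333)
j=8 picked index 8: u0 ∈ [-17/333, 1/9)
intersection: [4/111, 17/333)

4/111 17/333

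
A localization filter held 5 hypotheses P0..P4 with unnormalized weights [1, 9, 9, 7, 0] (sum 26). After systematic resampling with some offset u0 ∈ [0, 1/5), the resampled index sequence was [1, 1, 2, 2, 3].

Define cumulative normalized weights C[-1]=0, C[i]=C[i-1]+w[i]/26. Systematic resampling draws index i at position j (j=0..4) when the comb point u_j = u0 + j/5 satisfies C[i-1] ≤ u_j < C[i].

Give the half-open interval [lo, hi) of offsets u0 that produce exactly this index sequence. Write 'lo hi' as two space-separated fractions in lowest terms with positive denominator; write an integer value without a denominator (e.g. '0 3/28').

1/26 17/130

C = [1/26, 5/13, 19/26, 1, 1]
j=0 picked index 1: u0 ∈ [1/26, 5/13)
j=1 picked index 1: u0 ∈ [-21/130, 12/65)
j=2 picked index 2: u0 ∈ [-1/65, 43/130)
j=3 picked index 2: u0 ∈ [-14/65, 17/130)
j=4 picked index 3: u0 ∈ [-9/130, 1/5)
intersection: [1/26, 17/130)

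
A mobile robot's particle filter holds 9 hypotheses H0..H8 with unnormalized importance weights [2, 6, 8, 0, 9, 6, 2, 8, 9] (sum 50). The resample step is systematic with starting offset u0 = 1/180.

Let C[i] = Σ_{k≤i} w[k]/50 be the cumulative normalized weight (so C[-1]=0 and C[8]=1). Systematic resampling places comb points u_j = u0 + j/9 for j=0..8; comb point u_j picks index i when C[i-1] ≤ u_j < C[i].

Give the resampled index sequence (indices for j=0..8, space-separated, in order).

C = [1/25, 4/25, 8/25, 8/25, 1/2, 31/50, 33/50, 41/50, 1]
j=0: u_0=1/180 ∈ [0, 1/25) → index 0
j=1: u_1=7/60 ∈ [1/25, 4/25) → index 1
j=2: u_2=41/180 ∈ [4/25, 8/25) → index 2
j=3: u_3=61/180 ∈ [8/25, 1/2) → index 4
j=4: u_4=9/20 ∈ [8/25, 1/2) → index 4
j=5: u_5=101/180 ∈ [1/2, 31/50) → index 5
j=6: u_6=121/180 ∈ [33/50, 41/50) → index 7
j=7: u_7=47/60 ∈ [33/50, 41/50) → index 7
j=8: u_8=161/180 ∈ [41/50, 1) → index 8

0 1 2 4 4 5 7 7 8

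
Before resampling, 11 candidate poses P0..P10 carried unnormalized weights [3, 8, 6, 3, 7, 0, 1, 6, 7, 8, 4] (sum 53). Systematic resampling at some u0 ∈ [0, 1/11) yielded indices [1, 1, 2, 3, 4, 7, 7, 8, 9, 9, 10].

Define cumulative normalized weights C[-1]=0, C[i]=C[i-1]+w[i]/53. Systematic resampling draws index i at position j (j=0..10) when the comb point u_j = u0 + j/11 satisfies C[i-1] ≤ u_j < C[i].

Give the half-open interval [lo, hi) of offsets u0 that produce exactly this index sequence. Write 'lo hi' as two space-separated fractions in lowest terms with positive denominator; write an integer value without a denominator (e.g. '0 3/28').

43/583 1/11

C = [3/53, 11/53, 17/53, 20/53, 27/53, 27/53, 28/53, 34/53, 41/53, 49/53, 1]
j=0 picked index 1: u0 ∈ [3/53, 11/53)
j=1 picked index 1: u0 ∈ [-20/583, 68/583)
j=2 picked index 2: u0 ∈ [15/583, 81/583)
j=3 picked index 3: u0 ∈ [28/583, 61/583)
j=4 picked index 4: u0 ∈ [8/583, 85/583)
j=5 picked index 7: u0 ∈ [43/583, 109/583)
j=6 picked index 7: u0 ∈ [-10/583, 56/583)
j=7 picked index 8: u0 ∈ [3/583, 80/583)
j=8 picked index 9: u0 ∈ [27/583, 115/583)
j=9 picked index 9: u0 ∈ [-26/583, 62/583)
j=10 picked index 10: u0 ∈ [9/583, 1/11)
intersection: [43/583, 1/11)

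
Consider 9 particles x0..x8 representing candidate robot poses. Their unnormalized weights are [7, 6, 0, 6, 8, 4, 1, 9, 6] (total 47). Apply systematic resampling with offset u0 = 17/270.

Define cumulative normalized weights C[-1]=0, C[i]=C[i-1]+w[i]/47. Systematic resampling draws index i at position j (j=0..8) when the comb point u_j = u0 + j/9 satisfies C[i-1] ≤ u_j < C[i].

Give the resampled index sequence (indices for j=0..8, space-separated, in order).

0 1 3 3 4 5 7 7 8

C = [7/47, 13/47, 13/47, 19/47, 27/47, 31/47, 32/47, 41/47, 1]
j=0: u_0=17/270 ∈ [0, 7/47) → index 0
j=1: u_1=47/270 ∈ [7/47, 13/47) → index 1
j=2: u_2=77/270 ∈ [13/47, 19/47) → index 3
j=3: u_3=107/270 ∈ [13/47, 19/47) → index 3
j=4: u_4=137/270 ∈ [19/47, 27/47) → index 4
j=5: u_5=167/270 ∈ [27/47, 31/47) → index 5
j=6: u_6=197/270 ∈ [32/47, 41/47) → index 7
j=7: u_7=227/270 ∈ [32/47, 41/47) → index 7
j=8: u_8=257/270 ∈ [41/47, 1) → index 8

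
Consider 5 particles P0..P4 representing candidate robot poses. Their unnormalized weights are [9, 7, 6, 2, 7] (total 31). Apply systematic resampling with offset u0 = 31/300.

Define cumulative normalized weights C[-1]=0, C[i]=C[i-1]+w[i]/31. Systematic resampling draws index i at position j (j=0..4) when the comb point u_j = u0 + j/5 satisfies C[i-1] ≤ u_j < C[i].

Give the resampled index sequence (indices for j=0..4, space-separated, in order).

0 1 1 2 4

C = [9/31, 16/31, 22/31, 24/31, 1]
j=0: u_0=31/300 ∈ [0, 9/31) → index 0
j=1: u_1=91/300 ∈ [9/31, 16/31) → index 1
j=2: u_2=151/300 ∈ [9/31, 16/31) → index 1
j=3: u_3=211/300 ∈ [16/31, 22/31) → index 2
j=4: u_4=271/300 ∈ [24/31, 1) → index 4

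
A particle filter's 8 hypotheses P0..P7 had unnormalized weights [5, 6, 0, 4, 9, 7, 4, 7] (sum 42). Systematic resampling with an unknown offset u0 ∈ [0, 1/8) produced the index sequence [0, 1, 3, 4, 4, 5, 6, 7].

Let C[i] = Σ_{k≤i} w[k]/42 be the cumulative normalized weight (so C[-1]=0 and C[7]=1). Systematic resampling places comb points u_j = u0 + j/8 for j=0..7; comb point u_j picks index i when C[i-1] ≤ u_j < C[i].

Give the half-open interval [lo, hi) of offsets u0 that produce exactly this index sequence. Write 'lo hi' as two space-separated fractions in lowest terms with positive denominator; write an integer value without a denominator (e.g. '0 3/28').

1/84 1/14

C = [5/42, 11/42, 11/42, 5/14, 4/7, 31/42, 5/6, 1]
j=0 picked index 0: u0 ∈ [0, 5/42)
j=1 picked index 1: u0 ∈ [-1/168, 23/168)
j=2 picked index 3: u0 ∈ [1/84, 3/28)
j=3 picked index 4: u0 ∈ [-1/56, 11/56)
j=4 picked index 4: u0 ∈ [-1/7, 1/14)
j=5 picked index 5: u0 ∈ [-3/56, 19/168)
j=6 picked index 6: u0 ∈ [-1/84, 1/12)
j=7 picked index 7: u0 ∈ [-1/24, 1/8)
intersection: [1/84, 1/14)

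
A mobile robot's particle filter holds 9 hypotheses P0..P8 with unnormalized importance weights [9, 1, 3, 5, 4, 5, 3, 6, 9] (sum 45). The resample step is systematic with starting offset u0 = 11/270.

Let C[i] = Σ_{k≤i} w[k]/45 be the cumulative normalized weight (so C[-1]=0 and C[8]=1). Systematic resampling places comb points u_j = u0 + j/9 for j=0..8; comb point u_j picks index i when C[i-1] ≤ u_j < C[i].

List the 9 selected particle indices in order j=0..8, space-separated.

C = [1/5, 2/9, 13/45, 2/5, 22/45, 3/5, 2/3, 4/5, 1]
j=0: u_0=11/270 ∈ [0, 1/5) → index 0
j=1: u_1=41/270 ∈ [0, 1/5) → index 0
j=2: u_2=71/270 ∈ [2/9, 13/45) → index 2
j=3: u_3=101/270 ∈ [13/45, 2/5) → index 3
j=4: u_4=131/270 ∈ [2/5, 22/45) → index 4
j=5: u_5=161/270 ∈ [22/45, 3/5) → index 5
j=6: u_6=191/270 ∈ [2/3, 4/5) → index 7
j=7: u_7=221/270 ∈ [4/5, 1) → index 8
j=8: u_8=251/270 ∈ [4/5, 1) → index 8

0 0 2 3 4 5 7 8 8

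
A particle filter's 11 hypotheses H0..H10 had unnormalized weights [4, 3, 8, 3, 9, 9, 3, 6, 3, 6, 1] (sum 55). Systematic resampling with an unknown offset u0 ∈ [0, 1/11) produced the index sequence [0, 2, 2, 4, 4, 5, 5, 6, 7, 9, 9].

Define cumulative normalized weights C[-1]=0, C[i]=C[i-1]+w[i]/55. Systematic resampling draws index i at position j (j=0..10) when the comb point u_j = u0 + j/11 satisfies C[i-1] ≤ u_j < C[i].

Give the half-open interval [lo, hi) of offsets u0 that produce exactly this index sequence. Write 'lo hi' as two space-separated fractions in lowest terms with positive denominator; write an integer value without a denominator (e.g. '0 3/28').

3/55 4/55

C = [4/55, 7/55, 3/11, 18/55, 27/55, 36/55, 39/55, 9/11, 48/55, 54/55, 1]
j=0 picked index 0: u0 ∈ [0, 4/55)
j=1 picked index 2: u0 ∈ [2/55, 2/11)
j=2 picked index 2: u0 ∈ [-3/55, 1/11)
j=3 picked index 4: u0 ∈ [3/55, 12/55)
j=4 picked index 4: u0 ∈ [-2/55, 7/55)
j=5 picked index 5: u0 ∈ [2/55, 1/5)
j=6 picked index 5: u0 ∈ [-3/55, 6/55)
j=7 picked index 6: u0 ∈ [1/55, 4/55)
j=8 picked index 7: u0 ∈ [-1/55, 1/11)
j=9 picked index 9: u0 ∈ [3/55, 9/55)
j=10 picked index 9: u0 ∈ [-2/55, 4/55)
intersection: [3/55, 4/55)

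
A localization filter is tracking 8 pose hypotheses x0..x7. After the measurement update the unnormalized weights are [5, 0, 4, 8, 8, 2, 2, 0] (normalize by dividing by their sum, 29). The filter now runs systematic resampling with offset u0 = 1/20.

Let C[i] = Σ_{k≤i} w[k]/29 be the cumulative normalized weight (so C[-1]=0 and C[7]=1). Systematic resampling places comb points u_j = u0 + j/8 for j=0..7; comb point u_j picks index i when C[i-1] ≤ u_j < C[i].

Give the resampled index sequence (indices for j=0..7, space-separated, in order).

C = [5/29, 5/29, 9/29, 17/29, 25/29, 27/29, 1, 1]
j=0: u_0=1/20 ∈ [0, 5/29) → index 0
j=1: u_1=7/40 ∈ [5/29, 9/29) → index 2
j=2: u_2=3/10 ∈ [5/29, 9/29) → index 2
j=3: u_3=17/40 ∈ [9/29, 17/29) → index 3
j=4: u_4=11/20 ∈ [9/29, 17/29) → index 3
j=5: u_5=27/40 ∈ [17/29, 25/29) → index 4
j=6: u_6=4/5 ∈ [17/29, 25/29) → index 4
j=7: u_7=37/40 ∈ [25/29, 27/29) → index 5

0 2 2 3 3 4 4 5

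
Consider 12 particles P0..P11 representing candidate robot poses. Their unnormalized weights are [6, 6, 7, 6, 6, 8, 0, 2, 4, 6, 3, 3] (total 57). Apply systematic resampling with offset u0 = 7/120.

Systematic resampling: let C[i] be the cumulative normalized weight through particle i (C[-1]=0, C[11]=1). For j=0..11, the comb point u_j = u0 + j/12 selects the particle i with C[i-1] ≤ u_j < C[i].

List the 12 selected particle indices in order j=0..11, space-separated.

0 1 2 2 3 4 5 5 8 9 9 11

C = [2/19, 4/19, 1/3, 25/57, 31/57, 13/19, 13/19, 41/57, 15/19, 17/19, 18/19, 1]
j=0: u_0=7/120 ∈ [0, 2/19) → index 0
j=1: u_1=17/120 ∈ [2/19, 4/19) → index 1
j=2: u_2=9/40 ∈ [4/19, 1/3) → index 2
j=3: u_3=37/120 ∈ [4/19, 1/3) → index 2
j=4: u_4=47/120 ∈ [1/3, 25/57) → index 3
j=5: u_5=19/40 ∈ [25/57, 31/57) → index 4
j=6: u_6=67/120 ∈ [31/57, 13/19) → index 5
j=7: u_7=77/120 ∈ [31/57, 13/19) → index 5
j=8: u_8=29/40 ∈ [41/57, 15/19) → index 8
j=9: u_9=97/120 ∈ [15/19, 17/19) → index 9
j=10: u_10=107/120 ∈ [15/19, 17/19) → index 9
j=11: u_11=39/40 ∈ [18/19, 1) → index 11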